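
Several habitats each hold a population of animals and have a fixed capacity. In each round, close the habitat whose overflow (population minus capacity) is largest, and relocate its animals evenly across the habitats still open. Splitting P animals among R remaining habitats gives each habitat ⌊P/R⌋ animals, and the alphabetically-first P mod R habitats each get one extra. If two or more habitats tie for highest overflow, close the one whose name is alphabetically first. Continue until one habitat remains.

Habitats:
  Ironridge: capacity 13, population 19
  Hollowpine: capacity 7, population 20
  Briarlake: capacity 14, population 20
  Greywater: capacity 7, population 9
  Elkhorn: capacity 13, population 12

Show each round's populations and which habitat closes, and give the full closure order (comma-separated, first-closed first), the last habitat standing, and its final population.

Round 1: Briarlake=20 Elkhorn=12 Greywater=9 Hollowpine=20 Ironridge=19 → close Hollowpine (overflow 13)
  20÷4 = 5 each, +1 to first 0
Round 2: Briarlake=25 Elkhorn=17 Greywater=14 Ironridge=24 → close Briarlake (overflow 11)
  25÷3 = 8 each, +1 to first 1
Round 3: Elkhorn=26 Greywater=22 Ironridge=32 → close Ironridge (overflow 19)
  32÷2 = 16 each, +1 to first 0
Round 4: Elkhorn=42 Greywater=38 → close Greywater (overflow 31)
  38÷1 = 38 each, +1 to first 0

Closure order: Hollowpine, Briarlake, Ironridge, Greywater
Last habitat: Elkhorn with 80 animals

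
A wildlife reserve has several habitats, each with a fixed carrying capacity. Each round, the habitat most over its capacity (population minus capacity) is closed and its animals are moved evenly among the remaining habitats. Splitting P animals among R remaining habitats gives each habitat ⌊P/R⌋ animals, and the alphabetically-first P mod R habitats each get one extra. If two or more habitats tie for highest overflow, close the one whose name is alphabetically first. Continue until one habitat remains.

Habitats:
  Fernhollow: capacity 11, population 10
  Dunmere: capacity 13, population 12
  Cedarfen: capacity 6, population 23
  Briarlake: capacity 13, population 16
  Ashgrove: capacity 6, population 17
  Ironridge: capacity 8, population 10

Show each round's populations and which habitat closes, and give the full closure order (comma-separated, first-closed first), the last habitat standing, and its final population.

Closure order: Cedarfen, Ashgrove, Briarlake, Ironridge, Dunmere
Last habitat: Fernhollow with 88 animals

Round 1: Ashgrove=17 Briarlake=16 Cedarfen=23 Dunmere=12 Fernhollow=10 Ironridge=10 → close Cedarfen (overflow 17)
  23÷5 = 4 each, +1 to first 3
Round 2: Ashgrove=22 Briarlake=21 Dunmere=17 Fernhollow=14 Ironridge=14 → close Ashgrove (overflow 16)
  22÷4 = 5 each, +1 to first 2
Round 3: Briarlake=27 Dunmere=23 Fernhollow=19 Ironridge=19 → close Briarlake (overflow 14)
  27÷3 = 9 each, +1 to first 0
Round 4: Dunmere=32 Fernhollow=28 Ironridge=28 → close Ironridge (overflow 20)
  28÷2 = 14 each, +1 to first 0
Round 5: Dunmere=46 Fernhollow=42 → close Dunmere (overflow 33)
  46÷1 = 46 each, +1 to first 0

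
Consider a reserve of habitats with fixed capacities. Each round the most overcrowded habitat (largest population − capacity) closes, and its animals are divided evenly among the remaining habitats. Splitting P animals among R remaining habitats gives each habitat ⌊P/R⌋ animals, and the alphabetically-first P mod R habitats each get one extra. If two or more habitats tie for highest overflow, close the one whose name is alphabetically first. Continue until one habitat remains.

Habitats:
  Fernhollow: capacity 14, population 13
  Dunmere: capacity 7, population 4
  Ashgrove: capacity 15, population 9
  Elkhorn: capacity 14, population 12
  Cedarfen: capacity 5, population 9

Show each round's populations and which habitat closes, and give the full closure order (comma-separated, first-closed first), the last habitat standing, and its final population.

Round 1: Ashgrove=9 Cedarfen=9 Dunmere=4 Elkhorn=12 Fernhollow=13 → close Cedarfen (overflow 4)
  9÷4 = 2 each, +1 to first 1
Round 2: Ashgrove=12 Dunmere=6 Elkhorn=14 Fernhollow=15 → close Fernhollow (overflow 1)
  15÷3 = 5 each, +1 to first 0
Round 3: Ashgrove=17 Dunmere=11 Elkhorn=19 → close Elkhorn (overflow 5)
  19÷2 = 9 each, +1 to first 1
Round 4: Ashgrove=27 Dunmere=20 → close Dunmere (overflow 13)
  20÷1 = 20 each, +1 to first 0

Closure order: Cedarfen, Fernhollow, Elkhorn, Dunmere
Last habitat: Ashgrove with 47 animals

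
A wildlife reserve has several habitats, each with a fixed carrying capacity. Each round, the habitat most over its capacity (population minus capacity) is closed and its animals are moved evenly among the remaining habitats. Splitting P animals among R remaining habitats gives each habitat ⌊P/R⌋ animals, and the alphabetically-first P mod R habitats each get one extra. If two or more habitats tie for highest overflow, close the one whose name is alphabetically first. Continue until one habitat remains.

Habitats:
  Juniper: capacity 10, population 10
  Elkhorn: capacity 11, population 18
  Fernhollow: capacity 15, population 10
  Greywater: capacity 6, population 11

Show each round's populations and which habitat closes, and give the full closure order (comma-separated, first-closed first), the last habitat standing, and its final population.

Closure order: Elkhorn, Greywater, Juniper
Last habitat: Fernhollow with 49 animals

Round 1: Elkhorn=18 Fernhollow=10 Greywater=11 Juniper=10 → close Elkhorn (overflow 7)
  18÷3 = 6 each, +1 to first 0
Round 2: Fernhollow=16 Greywater=17 Juniper=16 → close Greywater (overflow 11)
  17÷2 = 8 each, +1 to first 1
Round 3: Fernhollow=25 Juniper=24 → close Juniper (overflow 14)
  24÷1 = 24 each, +1 to first 0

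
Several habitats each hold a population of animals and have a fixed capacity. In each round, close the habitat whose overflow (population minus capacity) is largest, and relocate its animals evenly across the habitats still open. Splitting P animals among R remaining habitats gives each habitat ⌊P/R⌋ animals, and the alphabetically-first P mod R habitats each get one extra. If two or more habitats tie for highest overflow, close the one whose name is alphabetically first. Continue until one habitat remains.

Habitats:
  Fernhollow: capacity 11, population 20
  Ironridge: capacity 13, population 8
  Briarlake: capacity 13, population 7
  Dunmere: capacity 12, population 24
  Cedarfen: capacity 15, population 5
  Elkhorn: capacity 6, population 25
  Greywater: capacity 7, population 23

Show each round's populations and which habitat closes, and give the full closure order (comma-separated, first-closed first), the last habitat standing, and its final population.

Closure order: Elkhorn, Greywater, Dunmere, Fernhollow, Briarlake, Ironridge
Last habitat: Cedarfen with 112 animals

Round 1: Briarlake=7 Cedarfen=5 Dunmere=24 Elkhorn=25 Fernhollow=20 Greywater=23 Ironridge=8 → close Elkhorn (overflow 19)
  25÷6 = 4 each, +1 to first 1
Round 2: Briarlake=12 Cedarfen=9 Dunmere=28 Fernhollow=24 Greywater=27 Ironridge=12 → close Greywater (overflow 20)
  27÷5 = 5 each, +1 to first 2
Round 3: Briarlake=18 Cedarfen=15 Dunmere=33 Fernhollow=29 Ironridge=17 → close Dunmere (overflow 21)
  33÷4 = 8 each, +1 to first 1
Round 4: Briarlake=27 Cedarfen=23 Fernhollow=37 Ironridge=25 → close Fernhollow (overflow 26)
  37÷3 = 12 each, +1 to first 1
Round 5: Briarlake=40 Cedarfen=35 Ironridge=37 → close Briarlake (overflow 27)
  40÷2 = 20 each, +1 to first 0
Round 6: Cedarfen=55 Ironridge=57 → close Ironridge (overflow 44)
  57÷1 = 57 each, +1 to first 0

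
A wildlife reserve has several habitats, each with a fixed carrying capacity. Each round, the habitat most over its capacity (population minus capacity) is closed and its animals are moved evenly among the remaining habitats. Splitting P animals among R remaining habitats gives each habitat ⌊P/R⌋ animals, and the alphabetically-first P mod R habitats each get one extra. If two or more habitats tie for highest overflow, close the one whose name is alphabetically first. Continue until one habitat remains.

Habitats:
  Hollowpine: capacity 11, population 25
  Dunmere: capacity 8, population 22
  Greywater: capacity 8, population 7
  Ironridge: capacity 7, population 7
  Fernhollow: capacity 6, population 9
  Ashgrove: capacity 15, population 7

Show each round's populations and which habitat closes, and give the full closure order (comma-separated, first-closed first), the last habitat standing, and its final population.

Round 1: Ashgrove=7 Dunmere=22 Fernhollow=9 Greywater=7 Hollowpine=25 Ironridge=7 → close Dunmere (overflow 14)
  22÷5 = 4 each, +1 to first 2
Round 2: Ashgrove=12 Fernhollow=14 Greywater=11 Hollowpine=29 Ironridge=11 → close Hollowpine (overflow 18)
  29÷4 = 7 each, +1 to first 1
Round 3: Ashgrove=20 Fernhollow=21 Greywater=18 Ironridge=18 → close Fernhollow (overflow 15)
  21÷3 = 7 each, +1 to first 0
Round 4: Ashgrove=27 Greywater=25 Ironridge=25 → close Ironridge (overflow 18)
  25÷2 = 12 each, +1 to first 1
Round 5: Ashgrove=40 Greywater=37 → close Greywater (overflow 29)
  37÷1 = 37 each, +1 to first 0

Closure order: Dunmere, Hollowpine, Fernhollow, Ironridge, Greywater
Last habitat: Ashgrove with 77 animals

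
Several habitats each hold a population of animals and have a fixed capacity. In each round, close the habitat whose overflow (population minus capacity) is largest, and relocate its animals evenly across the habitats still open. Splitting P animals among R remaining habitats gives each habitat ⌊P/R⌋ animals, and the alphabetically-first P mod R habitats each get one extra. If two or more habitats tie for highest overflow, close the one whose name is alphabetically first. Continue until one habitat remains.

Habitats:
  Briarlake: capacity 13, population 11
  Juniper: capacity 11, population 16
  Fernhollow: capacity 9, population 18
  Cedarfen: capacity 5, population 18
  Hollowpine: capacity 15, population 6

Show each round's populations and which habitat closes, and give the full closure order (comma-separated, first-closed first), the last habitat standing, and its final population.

Closure order: Cedarfen, Fernhollow, Juniper, Briarlake
Last habitat: Hollowpine with 69 animals

Round 1: Briarlake=11 Cedarfen=18 Fernhollow=18 Hollowpine=6 Juniper=16 → close Cedarfen (overflow 13)
  18÷4 = 4 each, +1 to first 2
Round 2: Briarlake=16 Fernhollow=23 Hollowpine=10 Juniper=20 → close Fernhollow (overflow 14)
  23÷3 = 7 each, +1 to first 2
Round 3: Briarlake=24 Hollowpine=18 Juniper=27 → close Juniper (overflow 16)
  27÷2 = 13 each, +1 to first 1
Round 4: Briarlake=38 Hollowpine=31 → close Briarlake (overflow 25)
  38÷1 = 38 each, +1 to first 0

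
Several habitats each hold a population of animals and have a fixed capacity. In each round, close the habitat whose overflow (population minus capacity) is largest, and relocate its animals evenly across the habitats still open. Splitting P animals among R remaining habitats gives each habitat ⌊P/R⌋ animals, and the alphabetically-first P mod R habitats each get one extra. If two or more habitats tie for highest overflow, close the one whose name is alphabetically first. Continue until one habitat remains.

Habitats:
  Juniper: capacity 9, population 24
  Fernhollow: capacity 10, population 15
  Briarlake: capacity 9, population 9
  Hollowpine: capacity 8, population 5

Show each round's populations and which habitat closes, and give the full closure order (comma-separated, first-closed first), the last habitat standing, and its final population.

Round 1: Briarlake=9 Fernhollow=15 Hollowpine=5 Juniper=24 → close Juniper (overflow 15)
  24÷3 = 8 each, +1 to first 0
Round 2: Briarlake=17 Fernhollow=23 Hollowpine=13 → close Fernhollow (overflow 13)
  23÷2 = 11 each, +1 to first 1
Round 3: Briarlake=29 Hollowpine=24 → close Briarlake (overflow 20)
  29÷1 = 29 each, +1 to first 0

Closure order: Juniper, Fernhollow, Briarlake
Last habitat: Hollowpine with 53 animals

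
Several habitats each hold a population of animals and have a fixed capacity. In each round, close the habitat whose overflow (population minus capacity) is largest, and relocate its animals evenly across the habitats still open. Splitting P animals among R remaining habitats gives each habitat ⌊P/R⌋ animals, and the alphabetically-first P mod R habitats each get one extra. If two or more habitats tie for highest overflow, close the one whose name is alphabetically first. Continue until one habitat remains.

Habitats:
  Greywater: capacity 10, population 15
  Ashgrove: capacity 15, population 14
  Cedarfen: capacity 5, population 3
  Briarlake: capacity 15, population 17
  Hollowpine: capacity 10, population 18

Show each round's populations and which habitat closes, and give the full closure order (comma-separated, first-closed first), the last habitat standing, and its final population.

Closure order: Hollowpine, Greywater, Briarlake, Ashgrove
Last habitat: Cedarfen with 67 animals

Round 1: Ashgrove=14 Briarlake=17 Cedarfen=3 Greywater=15 Hollowpine=18 → close Hollowpine (overflow 8)
  18÷4 = 4 each, +1 to first 2
Round 2: Ashgrove=19 Briarlake=22 Cedarfen=7 Greywater=19 → close Greywater (overflow 9)
  19÷3 = 6 each, +1 to first 1
Round 3: Ashgrove=26 Briarlake=28 Cedarfen=13 → close Briarlake (overflow 13)
  28÷2 = 14 each, +1 to first 0
Round 4: Ashgrove=40 Cedarfen=27 → close Ashgrove (overflow 25)
  40÷1 = 40 each, +1 to first 0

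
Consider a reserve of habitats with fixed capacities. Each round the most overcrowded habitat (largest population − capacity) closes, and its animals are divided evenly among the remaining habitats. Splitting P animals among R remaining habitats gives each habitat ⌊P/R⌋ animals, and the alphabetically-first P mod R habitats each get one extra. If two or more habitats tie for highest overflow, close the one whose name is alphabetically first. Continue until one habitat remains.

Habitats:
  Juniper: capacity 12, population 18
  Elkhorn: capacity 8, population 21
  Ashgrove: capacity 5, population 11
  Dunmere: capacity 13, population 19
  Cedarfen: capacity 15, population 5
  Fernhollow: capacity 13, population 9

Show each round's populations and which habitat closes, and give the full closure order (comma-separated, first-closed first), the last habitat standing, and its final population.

Round 1: Ashgrove=11 Cedarfen=5 Dunmere=19 Elkhorn=21 Fernhollow=9 Juniper=18 → close Elkhorn (overflow 13)
  21÷5 = 4 each, +1 to first 1
Round 2: Ashgrove=16 Cedarfen=9 Dunmere=23 Fernhollow=13 Juniper=22 → close Ashgrove (overflow 11)
  16÷4 = 4 each, +1 to first 0
Round 3: Cedarfen=13 Dunmere=27 Fernhollow=17 Juniper=26 → close Dunmere (overflow 14)
  27÷3 = 9 each, +1 to first 0
Round 4: Cedarfen=22 Fernhollow=26 Juniper=35 → close Juniper (overflow 23)
  35÷2 = 17 each, +1 to first 1
Round 5: Cedarfen=40 Fernhollow=43 → close Fernhollow (overflow 30)
  43÷1 = 43 each, +1 to first 0

Closure order: Elkhorn, Ashgrove, Dunmere, Juniper, Fernhollow
Last habitat: Cedarfen with 83 animals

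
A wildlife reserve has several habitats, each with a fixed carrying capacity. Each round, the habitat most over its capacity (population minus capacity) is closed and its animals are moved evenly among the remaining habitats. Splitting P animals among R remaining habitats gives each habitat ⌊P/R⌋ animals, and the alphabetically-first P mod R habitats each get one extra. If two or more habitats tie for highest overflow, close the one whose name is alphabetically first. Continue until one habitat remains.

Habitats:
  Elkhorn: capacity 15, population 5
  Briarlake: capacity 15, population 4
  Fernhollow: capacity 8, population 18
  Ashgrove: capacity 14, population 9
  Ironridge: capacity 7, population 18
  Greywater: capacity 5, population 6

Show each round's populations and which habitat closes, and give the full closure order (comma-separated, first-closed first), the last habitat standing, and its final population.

Round 1: Ashgrove=9 Briarlake=4 Elkhorn=5 Fernhollow=18 Greywater=6 Ironridge=18 → close Ironridge (overflow 11)
  18÷5 = 3 each, +1 to first 3
Round 2: Ashgrove=13 Briarlake=8 Elkhorn=9 Fernhollow=21 Greywater=9 → close Fernhollow (overflow 13)
  21÷4 = 5 each, +1 to first 1
Round 3: Ashgrove=19 Briarlake=13 Elkhorn=14 Greywater=14 → close Greywater (overflow 9)
  14÷3 = 4 each, +1 to first 2
Round 4: Ashgrove=24 Briarlake=18 Elkhorn=18 → close Ashgrove (overflow 10)
  24÷2 = 12 each, +1 to first 0
Round 5: Briarlake=30 Elkhorn=30 → close Briarlake (overflow 15)
  30÷1 = 30 each, +1 to first 0

Closure order: Ironridge, Fernhollow, Greywater, Ashgrove, Briarlake
Last habitat: Elkhorn with 60 animals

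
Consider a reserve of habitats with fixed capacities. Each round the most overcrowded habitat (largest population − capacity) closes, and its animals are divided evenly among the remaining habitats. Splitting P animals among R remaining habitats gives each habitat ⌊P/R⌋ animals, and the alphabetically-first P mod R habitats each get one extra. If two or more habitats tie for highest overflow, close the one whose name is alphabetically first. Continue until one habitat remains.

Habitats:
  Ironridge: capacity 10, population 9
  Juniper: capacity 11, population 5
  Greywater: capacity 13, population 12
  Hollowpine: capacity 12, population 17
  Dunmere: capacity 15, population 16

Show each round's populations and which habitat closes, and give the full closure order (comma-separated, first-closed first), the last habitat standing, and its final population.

Round 1: Dunmere=16 Greywater=12 Hollowpine=17 Ironridge=9 Juniper=5 → close Hollowpine (overflow 5)
  17÷4 = 4 each, +1 to first 1
Round 2: Dunmere=21 Greywater=16 Ironridge=13 Juniper=9 → close Dunmere (overflow 6)
  21÷3 = 7 each, +1 to first 0
Round 3: Greywater=23 Ironridge=20 Juniper=16 → close Greywater (overflow 10)
  23÷2 = 11 each, +1 to first 1
Round 4: Ironridge=32 Juniper=27 → close Ironridge (overflow 22)
  32÷1 = 32 each, +1 to first 0

Closure order: Hollowpine, Dunmere, Greywater, Ironridge
Last habitat: Juniper with 59 animals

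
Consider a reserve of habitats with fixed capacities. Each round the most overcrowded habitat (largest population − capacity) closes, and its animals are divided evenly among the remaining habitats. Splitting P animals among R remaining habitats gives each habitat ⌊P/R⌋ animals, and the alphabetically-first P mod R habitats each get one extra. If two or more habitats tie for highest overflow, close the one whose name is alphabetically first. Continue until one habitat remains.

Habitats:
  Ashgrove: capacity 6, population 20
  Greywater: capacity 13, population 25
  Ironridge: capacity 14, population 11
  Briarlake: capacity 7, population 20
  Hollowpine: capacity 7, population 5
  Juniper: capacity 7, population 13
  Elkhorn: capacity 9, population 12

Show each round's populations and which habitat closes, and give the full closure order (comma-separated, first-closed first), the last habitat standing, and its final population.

Round 1: Ashgrove=20 Briarlake=20 Elkhorn=12 Greywater=25 Hollowpine=5 Ironridge=11 Juniper=13 → close Ashgrove (overflow 14)
  20÷6 = 3 each, +1 to first 2
Round 2: Briarlake=24 Elkhorn=16 Greywater=28 Hollowpine=8 Ironridge=14 Juniper=16 → close Briarlake (overflow 17)
  24÷5 = 4 each, +1 to first 4
Round 3: Elkhorn=21 Greywater=33 Hollowpine=13 Ironridge=19 Juniper=20 → close Greywater (overflow 20)
  33÷4 = 8 each, +1 to first 1
Round 4: Elkhorn=30 Hollowpine=21 Ironridge=27 Juniper=28 → close Elkhorn (overflow 21)
  30÷3 = 10 each, +1 to first 0
Round 5: Hollowpine=31 Ironridge=37 Juniper=38 → close Juniper (overflow 31)
  38÷2 = 19 each, +1 to first 0
Round 6: Hollowpine=50 Ironridge=56 → close Hollowpine (overflow 43)
  50÷1 = 50 each, +1 to first 0

Closure order: Ashgrove, Briarlake, Greywater, Elkhorn, Juniper, Hollowpine
Last habitat: Ironridge with 106 animals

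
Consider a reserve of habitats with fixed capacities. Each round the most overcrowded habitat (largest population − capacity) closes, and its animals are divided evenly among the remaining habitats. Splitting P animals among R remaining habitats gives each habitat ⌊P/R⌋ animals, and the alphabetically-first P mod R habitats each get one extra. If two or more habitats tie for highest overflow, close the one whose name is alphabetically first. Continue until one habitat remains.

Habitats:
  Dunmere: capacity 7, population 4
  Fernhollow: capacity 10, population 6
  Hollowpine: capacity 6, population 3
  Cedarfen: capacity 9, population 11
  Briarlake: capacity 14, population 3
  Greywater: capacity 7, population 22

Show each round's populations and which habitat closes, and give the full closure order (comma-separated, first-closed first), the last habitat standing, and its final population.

Round 1: Briarlake=3 Cedarfen=11 Dunmere=4 Fernhollow=6 Greywater=22 Hollowpine=3 → close Greywater (overflow 15)
  22÷5 = 4 each, +1 to first 2
Round 2: Briarlake=8 Cedarfen=16 Dunmere=8 Fernhollow=10 Hollowpine=7 → close Cedarfen (overflow 7)
  16÷4 = 4 each, +1 to first 0
Round 3: Briarlake=12 Dunmere=12 Fernhollow=14 Hollowpine=11 → close Dunmere (overflow 5)
  12÷3 = 4 each, +1 to first 0
Round 4: Briarlake=16 Fernhollow=18 Hollowpine=15 → close Hollowpine (overflow 9)
  15÷2 = 7 each, +1 to first 1
Round 5: Briarlake=24 Fernhollow=25 → close Fernhollow (overflow 15)
  25÷1 = 25 each, +1 to first 0

Closure order: Greywater, Cedarfen, Dunmere, Hollowpine, Fernhollow
Last habitat: Briarlake with 49 animals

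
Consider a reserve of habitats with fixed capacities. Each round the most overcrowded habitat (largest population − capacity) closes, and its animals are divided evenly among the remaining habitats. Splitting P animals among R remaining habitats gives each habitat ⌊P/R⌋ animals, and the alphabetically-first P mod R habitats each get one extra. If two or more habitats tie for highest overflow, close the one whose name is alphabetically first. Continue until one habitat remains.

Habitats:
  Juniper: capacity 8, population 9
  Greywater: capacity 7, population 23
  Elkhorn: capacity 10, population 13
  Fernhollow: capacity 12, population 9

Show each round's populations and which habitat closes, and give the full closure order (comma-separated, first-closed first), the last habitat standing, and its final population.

Round 1: Elkhorn=13 Fernhollow=9 Greywater=23 Juniper=9 → close Greywater (overflow 16)
  23÷3 = 7 each, +1 to first 2
Round 2: Elkhorn=21 Fernhollow=17 Juniper=16 → close Elkhorn (overflow 11)
  21÷2 = 10 each, +1 to first 1
Round 3: Fernhollow=28 Juniper=26 → close Juniper (overflow 18)
  26÷1 = 26 each, +1 to first 0

Closure order: Greywater, Elkhorn, Juniper
Last habitat: Fernhollow with 54 animals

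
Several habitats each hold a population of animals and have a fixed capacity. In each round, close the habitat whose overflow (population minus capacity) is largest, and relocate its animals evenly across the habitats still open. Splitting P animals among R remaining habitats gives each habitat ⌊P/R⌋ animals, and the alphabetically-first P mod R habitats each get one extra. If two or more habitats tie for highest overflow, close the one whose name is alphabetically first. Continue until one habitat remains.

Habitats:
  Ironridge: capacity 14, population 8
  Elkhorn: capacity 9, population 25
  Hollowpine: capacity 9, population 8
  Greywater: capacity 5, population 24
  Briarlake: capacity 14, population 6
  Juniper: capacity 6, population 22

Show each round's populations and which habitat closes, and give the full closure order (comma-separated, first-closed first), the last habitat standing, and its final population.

Closure order: Greywater, Elkhorn, Juniper, Hollowpine, Ironridge
Last habitat: Briarlake with 93 animals

Round 1: Briarlake=6 Elkhorn=25 Greywater=24 Hollowpine=8 Ironridge=8 Juniper=22 → close Greywater (overflow 19)
  24÷5 = 4 each, +1 to first 4
Round 2: Briarlake=11 Elkhorn=30 Hollowpine=13 Ironridge=13 Juniper=26 → close Elkhorn (overflow 21)
  30÷4 = 7 each, +1 to first 2
Round 3: Briarlake=19 Hollowpine=21 Ironridge=20 Juniper=33 → close Juniper (overflow 27)
  33÷3 = 11 each, +1 to first 0
Round 4: Briarlake=30 Hollowpine=32 Ironridge=31 → close Hollowpine (overflow 23)
  32÷2 = 16 each, +1 to first 0
Round 5: Briarlake=46 Ironridge=47 → close Ironridge (overflow 33)
  47÷1 = 47 each, +1 to first 0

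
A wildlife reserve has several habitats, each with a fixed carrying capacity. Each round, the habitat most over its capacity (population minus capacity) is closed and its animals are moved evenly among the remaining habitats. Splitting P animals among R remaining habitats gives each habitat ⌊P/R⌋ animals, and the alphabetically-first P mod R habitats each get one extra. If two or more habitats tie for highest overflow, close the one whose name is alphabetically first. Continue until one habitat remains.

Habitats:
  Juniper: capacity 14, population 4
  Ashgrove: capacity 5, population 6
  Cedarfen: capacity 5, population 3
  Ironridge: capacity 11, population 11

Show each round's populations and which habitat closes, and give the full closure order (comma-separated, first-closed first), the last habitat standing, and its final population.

Round 1: Ashgrove=6 Cedarfen=3 Ironridge=11 Juniper=4 → close Ashgrove (overflow 1)
  6÷3 = 2 each, +1 to first 0
Round 2: Cedarfen=5 Ironridge=13 Juniper=6 → close Ironridge (overflow 2)
  13÷2 = 6 each, +1 to first 1
Round 3: Cedarfen=12 Juniper=12 → close Cedarfen (overflow 7)
  12÷1 = 12 each, +1 to first 0

Closure order: Ashgrove, Ironridge, Cedarfen
Last habitat: Juniper with 24 animals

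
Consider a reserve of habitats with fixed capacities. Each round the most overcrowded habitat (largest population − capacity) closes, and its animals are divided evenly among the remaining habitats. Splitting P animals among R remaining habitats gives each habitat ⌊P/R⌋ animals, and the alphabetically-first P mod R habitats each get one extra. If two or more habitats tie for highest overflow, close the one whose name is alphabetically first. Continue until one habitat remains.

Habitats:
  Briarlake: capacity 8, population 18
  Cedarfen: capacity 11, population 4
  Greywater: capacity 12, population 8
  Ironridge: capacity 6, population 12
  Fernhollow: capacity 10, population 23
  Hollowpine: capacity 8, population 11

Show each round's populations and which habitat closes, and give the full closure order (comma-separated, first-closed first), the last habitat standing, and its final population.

Closure order: Fernhollow, Briarlake, Ironridge, Hollowpine, Greywater
Last habitat: Cedarfen with 76 animals

Round 1: Briarlake=18 Cedarfen=4 Fernhollow=23 Greywater=8 Hollowpine=11 Ironridge=12 → close Fernhollow (overflow 13)
  23÷5 = 4 each, +1 to first 3
Round 2: Briarlake=23 Cedarfen=9 Greywater=13 Hollowpine=15 Ironridge=16 → close Briarlake (overflow 15)
  23÷4 = 5 each, +1 to first 3
Round 3: Cedarfen=15 Greywater=19 Hollowpine=21 Ironridge=21 → close Ironridge (overflow 15)
  21÷3 = 7 each, +1 to first 0
Round 4: Cedarfen=22 Greywater=26 Hollowpine=28 → close Hollowpine (overflow 20)
  28÷2 = 14 each, +1 to first 0
Round 5: Cedarfen=36 Greywater=40 → close Greywater (overflow 28)
  40÷1 = 40 each, +1 to first 0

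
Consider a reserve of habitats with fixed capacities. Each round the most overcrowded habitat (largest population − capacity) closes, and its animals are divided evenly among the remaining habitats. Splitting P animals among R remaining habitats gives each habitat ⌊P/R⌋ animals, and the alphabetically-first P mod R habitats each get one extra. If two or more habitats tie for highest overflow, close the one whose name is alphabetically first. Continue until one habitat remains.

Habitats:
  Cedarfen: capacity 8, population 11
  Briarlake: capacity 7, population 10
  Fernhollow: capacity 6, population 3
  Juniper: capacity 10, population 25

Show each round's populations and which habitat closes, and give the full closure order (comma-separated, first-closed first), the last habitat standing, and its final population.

Round 1: Briarlake=10 Cedarfen=11 Fernhollow=3 Juniper=25 → close Juniper (overflow 15)
  25÷3 = 8 each, +1 to first 1
Round 2: Briarlake=19 Cedarfen=19 Fernhollow=11 → close Briarlake (overflow 12)
  19÷2 = 9 each, +1 to first 1
Round 3: Cedarfen=29 Fernhollow=20 → close Cedarfen (overflow 21)
  29÷1 = 29 each, +1 to first 0

Closure order: Juniper, Briarlake, Cedarfen
Last habitat: Fernhollow with 49 animals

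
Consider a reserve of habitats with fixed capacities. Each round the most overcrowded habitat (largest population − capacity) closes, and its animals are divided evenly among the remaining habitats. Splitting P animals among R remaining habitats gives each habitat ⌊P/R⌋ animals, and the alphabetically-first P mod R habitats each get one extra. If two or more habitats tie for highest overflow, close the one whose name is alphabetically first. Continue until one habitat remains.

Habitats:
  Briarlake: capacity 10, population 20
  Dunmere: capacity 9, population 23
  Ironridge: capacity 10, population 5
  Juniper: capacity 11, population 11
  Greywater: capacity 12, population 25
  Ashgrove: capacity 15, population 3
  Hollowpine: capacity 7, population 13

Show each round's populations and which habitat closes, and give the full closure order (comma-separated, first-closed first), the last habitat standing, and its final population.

Round 1: Ashgrove=3 Briarlake=20 Dunmere=23 Greywater=25 Hollowpine=13 Ironridge=5 Juniper=11 → close Dunmere (overflow 14)
  23÷6 = 3 each, +1 to first 5
Round 2: Ashgrove=7 Briarlake=24 Greywater=29 Hollowpine=17 Ironridge=9 Juniper=14 → close Greywater (overflow 17)
  29÷5 = 5 each, +1 to first 4
Round 3: Ashgrove=13 Briarlake=30 Hollowpine=23 Ironridge=15 Juniper=19 → close Briarlake (overflow 20)
  30÷4 = 7 each, +1 to first 2
Round 4: Ashgrove=21 Hollowpine=31 Ironridge=22 Juniper=26 → close Hollowpine (overflow 24)
  31÷3 = 10 each, +1 to first 1
Round 5: Ashgrove=32 Ironridge=32 Juniper=36 → close Juniper (overflow 25)
  36÷2 = 18 each, +1 to first 0
Round 6: Ashgrove=50 Ironridge=50 → close Ironridge (overflow 40)
  50÷1 = 50 each, +1 to first 0

Closure order: Dunmere, Greywater, Briarlake, Hollowpine, Juniper, Ironridge
Last habitat: Ashgrove with 100 animals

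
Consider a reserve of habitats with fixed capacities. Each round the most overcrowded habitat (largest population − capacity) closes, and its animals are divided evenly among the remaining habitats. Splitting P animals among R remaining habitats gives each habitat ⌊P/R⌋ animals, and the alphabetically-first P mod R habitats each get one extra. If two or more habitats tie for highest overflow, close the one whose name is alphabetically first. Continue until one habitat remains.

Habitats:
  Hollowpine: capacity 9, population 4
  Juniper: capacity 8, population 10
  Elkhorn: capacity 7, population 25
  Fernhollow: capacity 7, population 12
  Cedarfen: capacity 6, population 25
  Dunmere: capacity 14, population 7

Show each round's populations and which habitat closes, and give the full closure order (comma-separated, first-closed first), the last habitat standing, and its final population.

Closure order: Cedarfen, Elkhorn, Fernhollow, Juniper, Dunmere
Last habitat: Hollowpine with 83 animals

Round 1: Cedarfen=25 Dunmere=7 Elkhorn=25 Fernhollow=12 Hollowpine=4 Juniper=10 → close Cedarfen (overflow 19)
  25÷5 = 5 each, +1 to first 0
Round 2: Dunmere=12 Elkhorn=30 Fernhollow=17 Hollowpine=9 Juniper=15 → close Elkhorn (overflow 23)
  30÷4 = 7 each, +1 to first 2
Round 3: Dunmere=20 Fernhollow=25 Hollowpine=16 Juniper=22 → close Fernhollow (overflow 18)
  25÷3 = 8 each, +1 to first 1
Round 4: Dunmere=29 Hollowpine=24 Juniper=30 → close Juniper (overflow 22)
  30÷2 = 15 each, +1 to first 0
Round 5: Dunmere=44 Hollowpine=39 → close Dunmere (overflow 30)
  44÷1 = 44 each, +1 to first 0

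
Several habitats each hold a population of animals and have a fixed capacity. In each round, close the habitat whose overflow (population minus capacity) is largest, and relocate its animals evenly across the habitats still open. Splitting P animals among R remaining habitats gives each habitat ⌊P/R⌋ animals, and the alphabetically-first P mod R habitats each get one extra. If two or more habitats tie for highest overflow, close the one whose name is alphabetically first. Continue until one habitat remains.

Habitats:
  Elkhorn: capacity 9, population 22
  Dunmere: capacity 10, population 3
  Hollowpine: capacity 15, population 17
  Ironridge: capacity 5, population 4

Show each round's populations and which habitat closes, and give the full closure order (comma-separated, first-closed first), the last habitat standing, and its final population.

Round 1: Dunmere=3 Elkhorn=22 Hollowpine=17 Ironridge=4 → close Elkhorn (overflow 13)
  22÷3 = 7 each, +1 to first 1
Round 2: Dunmere=11 Hollowpine=24 Ironridge=11 → close Hollowpine (overflow 9)
  24÷2 = 12 each, +1 to first 0
Round 3: Dunmere=23 Ironridge=23 → close Ironridge (overflow 18)
  23÷1 = 23 each, +1 to first 0

Closure order: Elkhorn, Hollowpine, Ironridge
Last habitat: Dunmere with 46 animals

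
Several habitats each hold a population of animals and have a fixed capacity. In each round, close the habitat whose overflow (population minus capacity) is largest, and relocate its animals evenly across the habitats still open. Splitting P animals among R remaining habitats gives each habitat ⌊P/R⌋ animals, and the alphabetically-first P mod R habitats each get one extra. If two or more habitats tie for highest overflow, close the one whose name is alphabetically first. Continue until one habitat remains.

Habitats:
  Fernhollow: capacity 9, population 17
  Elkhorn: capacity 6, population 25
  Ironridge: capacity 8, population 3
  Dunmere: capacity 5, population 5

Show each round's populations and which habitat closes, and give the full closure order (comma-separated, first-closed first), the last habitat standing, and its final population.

Round 1: Dunmere=5 Elkhorn=25 Fernhollow=17 Ironridge=3 → close Elkhorn (overflow 19)
  25÷3 = 8 each, +1 to first 1
Round 2: Dunmere=14 Fernhollow=25 Ironridge=11 → close Fernhollow (overflow 16)
  25÷2 = 12 each, +1 to first 1
Round 3: Dunmere=27 Ironridge=23 → close Dunmere (overflow 22)
  27÷1 = 27 each, +1 to first 0

Closure order: Elkhorn, Fernhollow, Dunmere
Last habitat: Ironridge with 50 animals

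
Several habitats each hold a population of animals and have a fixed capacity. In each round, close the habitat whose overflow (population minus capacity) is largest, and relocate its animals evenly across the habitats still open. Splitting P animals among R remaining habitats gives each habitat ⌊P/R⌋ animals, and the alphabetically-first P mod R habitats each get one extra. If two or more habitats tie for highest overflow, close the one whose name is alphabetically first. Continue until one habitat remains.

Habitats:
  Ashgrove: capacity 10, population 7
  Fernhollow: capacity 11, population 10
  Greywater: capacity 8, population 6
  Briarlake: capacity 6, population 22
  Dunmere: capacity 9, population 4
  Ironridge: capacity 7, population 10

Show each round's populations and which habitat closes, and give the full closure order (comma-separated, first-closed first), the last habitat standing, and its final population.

Closure order: Briarlake, Ironridge, Ashgrove, Fernhollow, Dunmere
Last habitat: Greywater with 59 animals

Round 1: Ashgrove=7 Briarlake=22 Dunmere=4 Fernhollow=10 Greywater=6 Ironridge=10 → close Briarlake (overflow 16)
  22÷5 = 4 each, +1 to first 2
Round 2: Ashgrove=12 Dunmere=9 Fernhollow=14 Greywater=10 Ironridge=14 → close Ironridge (overflow 7)
  14÷4 = 3 each, +1 to first 2
Round 3: Ashgrove=16 Dunmere=13 Fernhollow=17 Greywater=13 → close Ashgrove (overflow 6)
  16÷3 = 5 each, +1 to first 1
Round 4: Dunmere=19 Fernhollow=22 Greywater=18 → close Fernhollow (overflow 11)
  22÷2 = 11 each, +1 to first 0
Round 5: Dunmere=30 Greywater=29 → close Dunmere (overflow 21)
  30÷1 = 30 each, +1 to first 0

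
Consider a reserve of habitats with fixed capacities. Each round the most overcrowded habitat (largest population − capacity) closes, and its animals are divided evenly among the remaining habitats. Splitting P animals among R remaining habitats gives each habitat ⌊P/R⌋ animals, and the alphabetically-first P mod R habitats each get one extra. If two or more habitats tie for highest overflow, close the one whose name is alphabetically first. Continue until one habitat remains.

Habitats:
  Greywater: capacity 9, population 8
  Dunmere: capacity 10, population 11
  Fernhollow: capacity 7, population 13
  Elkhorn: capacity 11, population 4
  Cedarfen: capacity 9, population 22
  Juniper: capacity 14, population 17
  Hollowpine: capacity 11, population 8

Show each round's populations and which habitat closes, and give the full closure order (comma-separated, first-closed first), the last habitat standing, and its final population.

Closure order: Cedarfen, Fernhollow, Dunmere, Juniper, Greywater, Hollowpine
Last habitat: Elkhorn with 83 animals

Round 1: Cedarfen=22 Dunmere=11 Elkhorn=4 Fernhollow=13 Greywater=8 Hollowpine=8 Juniper=17 → close Cedarfen (overflow 13)
  22÷6 = 3 each, +1 to first 4
Round 2: Dunmere=15 Elkhorn=8 Fernhollow=17 Greywater=12 Hollowpine=11 Juniper=20 → close Fernhollow (overflow 10)
  17÷5 = 3 each, +1 to first 2
Round 3: Dunmere=19 Elkhorn=12 Greywater=15 Hollowpine=14 Juniper=23 → close Dunmere (overflow 9)
  19÷4 = 4 each, +1 to first 3
Round 4: Elkhorn=17 Greywater=20 Hollowpine=19 Juniper=27 → close Juniper (overflow 13)
  27÷3 = 9 each, +1 to first 0
Round 5: Elkhorn=26 Greywater=29 Hollowpine=28 → close Greywater (overflow 20)
  29÷2 = 14 each, +1 to first 1
Round 6: Elkhorn=41 Hollowpine=42 → close Hollowpine (overflow 31)
  42÷1 = 42 each, +1 to first 0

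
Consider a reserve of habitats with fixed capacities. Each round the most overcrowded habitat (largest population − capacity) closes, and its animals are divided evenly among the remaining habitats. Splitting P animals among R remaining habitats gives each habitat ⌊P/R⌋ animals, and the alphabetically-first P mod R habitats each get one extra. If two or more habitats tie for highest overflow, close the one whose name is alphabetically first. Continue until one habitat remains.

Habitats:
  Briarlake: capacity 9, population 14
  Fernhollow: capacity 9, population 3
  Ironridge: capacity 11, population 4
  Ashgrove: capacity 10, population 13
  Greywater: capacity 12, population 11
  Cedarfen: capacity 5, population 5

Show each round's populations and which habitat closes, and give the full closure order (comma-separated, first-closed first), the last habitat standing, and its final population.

Closure order: Briarlake, Ashgrove, Cedarfen, Greywater, Fernhollow
Last habitat: Ironridge with 50 animals

Round 1: Ashgrove=13 Briarlake=14 Cedarfen=5 Fernhollow=3 Greywater=11 Ironridge=4 → close Briarlake (overflow 5)
  14÷5 = 2 each, +1 to first 4
Round 2: Ashgrove=16 Cedarfen=8 Fernhollow=6 Greywater=14 Ironridge=6 → close Ashgrove (overflow 6)
  16÷4 = 4 each, +1 to first 0
Round 3: Cedarfen=12 Fernhollow=10 Greywater=18 Ironridge=10 → close Cedarfen (overflow 7)
  12÷3 = 4 each, +1 to first 0
Round 4: Fernhollow=14 Greywater=22 Ironridge=14 → close Greywater (overflow 10)
  22÷2 = 11 each, +1 to first 0
Round 5: Fernhollow=25 Ironridge=25 → close Fernhollow (overflow 16)
  25÷1 = 25 each, +1 to first 0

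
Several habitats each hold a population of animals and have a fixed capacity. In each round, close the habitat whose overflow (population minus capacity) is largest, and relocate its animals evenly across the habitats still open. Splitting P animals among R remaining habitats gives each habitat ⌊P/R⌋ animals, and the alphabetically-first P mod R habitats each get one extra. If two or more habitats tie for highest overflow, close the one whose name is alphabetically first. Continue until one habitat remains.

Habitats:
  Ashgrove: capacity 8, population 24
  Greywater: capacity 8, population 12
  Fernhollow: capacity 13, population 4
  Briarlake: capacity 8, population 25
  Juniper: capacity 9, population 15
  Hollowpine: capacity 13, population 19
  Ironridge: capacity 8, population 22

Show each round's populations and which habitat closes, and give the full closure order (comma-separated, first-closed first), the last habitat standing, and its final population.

Round 1: Ashgrove=24 Briarlake=25 Fernhollow=4 Greywater=12 Hollowpine=19 Ironridge=22 Juniper=15 → close Briarlake (overflow 17)
  25÷6 = 4 each, +1 to first 1
Round 2: Ashgrove=29 Fernhollow=8 Greywater=16 Hollowpine=23 Ironridge=26 Juniper=19 → close Ashgrove (overflow 21)
  29÷5 = 5 each, +1 to first 4
Round 3: Fernhollow=14 Greywater=22 Hollowpine=29 Ironridge=32 Juniper=24 → close Ironridge (overflow 24)
  32÷4 = 8 each, +1 to first 0
Round 4: Fernhollow=22 Greywater=30 Hollowpine=37 Juniper=32 → close Hollowpine (overflow 24)
  37÷3 = 12 each, +1 to first 1
Round 5: Fernhollow=35 Greywater=42 Juniper=44 → close Juniper (overflow 35)
  44÷2 = 22 each, +1 to first 0
Round 6: Fernhollow=57 Greywater=64 → close Greywater (overflow 56)
  64÷1 = 64 each, +1 to first 0

Closure order: Briarlake, Ashgrove, Ironridge, Hollowpine, Juniper, Greywater
Last habitat: Fernhollow with 121 animals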